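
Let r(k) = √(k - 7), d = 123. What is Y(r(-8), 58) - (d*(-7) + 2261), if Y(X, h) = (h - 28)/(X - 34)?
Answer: -1640420/1171 - 30*I*√15/1171 ≈ -1400.9 - 0.099222*I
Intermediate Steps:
r(k) = √(-7 + k)
Y(X, h) = (-28 + h)/(-34 + X)
Y(r(-8), 58) - (d*(-7) + 2261) = (-28 + 58)/(-34 + √(-7 - 8)) - (123*(-7) + 2261) = 30/(-34 + √(-15)) - (-861 + 2261) = 30/(-34 + I*√15) - 1*1400 = 30/(-34 + I*√15) - 1400 = -1400 + 30/(-34 + I*√15)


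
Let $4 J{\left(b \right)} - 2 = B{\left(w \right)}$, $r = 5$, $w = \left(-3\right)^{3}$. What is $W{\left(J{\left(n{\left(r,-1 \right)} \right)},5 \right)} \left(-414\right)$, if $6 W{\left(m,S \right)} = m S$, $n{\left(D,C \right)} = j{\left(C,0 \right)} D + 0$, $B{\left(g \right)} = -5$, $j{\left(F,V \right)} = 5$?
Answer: $\frac{1035}{4} \approx 258.75$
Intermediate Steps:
$w = -27$
$n{\left(D,C \right)} = 5 D$ ($n{\left(D,C \right)} = 5 D + 0 = 5 D$)
$J{\left(b \right)} = - \frac{3}{4}$ ($J{\left(b \right)} = \frac{1}{2} + \frac{1}{4} \left(-5\right) = \frac{1}{2} - \frac{5}{4} = - \frac{3}{4}$)
$W{\left(m,S \right)} = \frac{S m}{6}$ ($W{\left(m,S \right)} = \frac{m S}{6} = \frac{S m}{6}$)
$W{\left(J{\left(n{\left(r,-1 \right)} \right)},5 \right)} \left(-414\right) = \frac{1}{6} \cdot 5 \left(- \frac{3}{4}\right) \left(-414\right) = \left(- \frac{5}{8}\right) \left(-414\right) = \frac{1035}{4}$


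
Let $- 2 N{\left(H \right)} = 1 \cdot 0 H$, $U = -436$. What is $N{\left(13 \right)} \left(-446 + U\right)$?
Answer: $0$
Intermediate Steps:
$N{\left(H \right)} = 0$ ($N{\left(H \right)} = - \frac{1 \cdot 0 H}{2} = - \frac{0 H}{2} = \left(- \frac{1}{2}\right) 0 = 0$)
$N{\left(13 \right)} \left(-446 + U\right) = 0 \left(-446 - 436\right) = 0 \left(-882\right) = 0$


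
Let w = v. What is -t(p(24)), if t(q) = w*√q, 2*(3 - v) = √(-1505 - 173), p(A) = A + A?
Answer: 2*√3*(-6 + I*√1678) ≈ -20.785 + 141.9*I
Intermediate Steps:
p(A) = 2*A
v = 3 - I*√1678/2 (v = 3 - √(-1505 - 173)/2 = 3 - I*√1678/2 ≈ 3.0 - 20.482*I)
w = 3 - I*√1678/2 ≈ 3.0 - 20.482*I
t(q) = √q*(3 - I*√1678/2) (t(q) = (3 - I*√1678/2)*√q = √q*(3 - I*√1678/2))
-t(p(24)) = -√(2*24)*(6 - I*√1678)/2 = -√48*(6 - I*√1678)/2 = -4*√3*(6 - I*√1678)/2 = -2*√3*(6 - I*√1678)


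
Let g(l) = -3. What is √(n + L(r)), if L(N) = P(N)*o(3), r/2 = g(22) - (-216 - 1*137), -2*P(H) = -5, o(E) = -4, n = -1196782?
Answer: 2*I*√299198 ≈ 1094.0*I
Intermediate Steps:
P(H) = 5/2 (P(H) = -½*(-5) = 5/2)
r = 700 (r = 2*(-3 - (-216 - 1*137)) = 2*(-3 - (-216 - 137)) = 2*(-3 - 1*(-353)) = 2*(-3 + 353) = 2*350 = 700)
L(N) = -10 (L(N) = (5/2)*(-4) = -10)
√(n + L(r)) = √(-1196782 - 10) = √(-1196792) = 2*I*√299198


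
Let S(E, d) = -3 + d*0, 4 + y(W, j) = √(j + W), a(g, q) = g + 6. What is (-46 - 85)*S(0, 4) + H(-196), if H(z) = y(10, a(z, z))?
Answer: 389 + 6*I*√5 ≈ 389.0 + 13.416*I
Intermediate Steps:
a(g, q) = 6 + g
y(W, j) = -4 + √(W + j) (y(W, j) = -4 + √(j + W) = -4 + √(W + j))
S(E, d) = -3 (S(E, d) = -3 + 0 = -3)
H(z) = -4 + √(16 + z) (H(z) = -4 + √(10 + (6 + z)) = -4 + √(16 + z))
(-46 - 85)*S(0, 4) + H(-196) = (-46 - 85)*(-3) + (-4 + √(16 - 196)) = -131*(-3) + (-4 + √(-180)) = 393 + (-4 + 6*I*√5) = 389 + 6*I*√5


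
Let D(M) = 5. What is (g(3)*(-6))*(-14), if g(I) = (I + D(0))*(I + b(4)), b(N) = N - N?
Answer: 2016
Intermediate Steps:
b(N) = 0
g(I) = I*(5 + I) (g(I) = (I + 5)*(I + 0) = (5 + I)*I = I*(5 + I))
(g(3)*(-6))*(-14) = ((3*(5 + 3))*(-6))*(-14) = ((3*8)*(-6))*(-14) = (24*(-6))*(-14) = -144*(-14) = 2016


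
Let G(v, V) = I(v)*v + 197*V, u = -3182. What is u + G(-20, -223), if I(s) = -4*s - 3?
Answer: -48653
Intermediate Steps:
I(s) = -3 - 4*s
G(v, V) = 197*V + v*(-3 - 4*v) (G(v, V) = (-3 - 4*v)*v + 197*V = v*(-3 - 4*v) + 197*V = 197*V + v*(-3 - 4*v))
u + G(-20, -223) = -3182 + (197*(-223) - 1*(-20)*(3 + 4*(-20))) = -3182 + (-43931 - 1*(-20)*(3 - 80)) = -3182 + (-43931 - 1*(-20)*(-77)) = -3182 + (-43931 - 1540) = -3182 - 45471 = -48653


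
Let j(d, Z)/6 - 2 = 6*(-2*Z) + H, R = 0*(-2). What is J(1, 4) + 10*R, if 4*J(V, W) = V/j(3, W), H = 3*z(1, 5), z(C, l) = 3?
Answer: -1/888 ≈ -0.0011261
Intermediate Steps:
R = 0
H = 9 (H = 3*3 = 9)
j(d, Z) = 66 - 72*Z (j(d, Z) = 12 + 6*(6*(-2*Z) + 9) = 12 + 6*(-12*Z + 9) = 12 + 6*(9 - 12*Z) = 12 + (54 - 72*Z) = 66 - 72*Z)
J(V, W) = V/(4*(66 - 72*W)) (J(V, W) = (V/(66 - 72*W))/4 = V/(4*(66 - 72*W)))
J(1, 4) + 10*R = -1*1/(-264 + 288*4) + 10*0 = -1*1/(-264 + 1152) + 0 = -1*1/888 + 0 = -1*1*1/888 + 0 = -1/888 + 0 = -1/888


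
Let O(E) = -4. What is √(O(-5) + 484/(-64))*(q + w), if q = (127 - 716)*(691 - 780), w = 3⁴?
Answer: 26251*I*√185/2 ≈ 1.7853e+5*I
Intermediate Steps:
w = 81
q = 52421 (q = -589*(-89) = 52421)
√(O(-5) + 484/(-64))*(q + w) = √(-4 + 484/(-64))*(52421 + 81) = √(-4 + 484*(-1/64))*52502 = √(-4 - 121/16)*52502 = √(-185/16)*52502 = (I*√185/4)*52502 = 26251*I*√185/2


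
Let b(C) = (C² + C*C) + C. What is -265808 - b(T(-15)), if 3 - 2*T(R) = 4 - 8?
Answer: -265836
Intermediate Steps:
T(R) = 7/2 (T(R) = 3/2 - (4 - 8)/2 = 3/2 - ½*(-4) = 3/2 + 2 = 7/2)
b(C) = C + 2*C² (b(C) = (C² + C²) + C = 2*C² + C = C + 2*C²)
-265808 - b(T(-15)) = -265808 - 7*(1 + 2*(7/2))/2 = -265808 - 7*(1 + 7)/2 = -265808 - 7*8/2 = -265808 - 1*28 = -265808 - 28 = -265836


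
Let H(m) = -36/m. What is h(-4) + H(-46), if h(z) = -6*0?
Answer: 18/23 ≈ 0.78261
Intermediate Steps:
h(z) = 0
h(-4) + H(-46) = 0 - 36/(-46) = 0 - 36*(-1/46) = 0 + 18/23 = 18/23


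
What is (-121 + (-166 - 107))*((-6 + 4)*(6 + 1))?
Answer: 5516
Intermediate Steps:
(-121 + (-166 - 107))*((-6 + 4)*(6 + 1)) = (-121 - 273)*(-2*7) = -394*(-14) = 5516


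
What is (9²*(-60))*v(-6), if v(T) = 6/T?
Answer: 4860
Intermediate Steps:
(9²*(-60))*v(-6) = (9²*(-60))*(6/(-6)) = (81*(-60))*(6*(-⅙)) = -4860*(-1) = 4860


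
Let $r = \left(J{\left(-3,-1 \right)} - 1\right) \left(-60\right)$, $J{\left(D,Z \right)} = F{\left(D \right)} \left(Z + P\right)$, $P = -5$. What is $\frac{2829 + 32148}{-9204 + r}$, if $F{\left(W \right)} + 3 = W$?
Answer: $- \frac{11659}{3768} \approx -3.0942$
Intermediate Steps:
$F{\left(W \right)} = -3 + W$
$J{\left(D,Z \right)} = \left(-5 + Z\right) \left(-3 + D\right)$ ($J{\left(D,Z \right)} = \left(-3 + D\right) \left(Z - 5\right) = \left(-3 + D\right) \left(-5 + Z\right) = \left(-5 + Z\right) \left(-3 + D\right)$)
$r = -2100$ ($r = \left(\left(-5 - 1\right) \left(-3 - 3\right) - 1\right) \left(-60\right) = \left(\left(-6\right) \left(-6\right) - 1\right) \left(-60\right) = \left(36 - 1\right) \left(-60\right) = 35 \left(-60\right) = -2100$)
$\frac{2829 + 32148}{-9204 + r} = \frac{2829 + 32148}{-9204 - 2100} = \frac{34977}{-11304} = 34977 \left(- \frac{1}{11304}\right) = - \frac{11659}{3768}$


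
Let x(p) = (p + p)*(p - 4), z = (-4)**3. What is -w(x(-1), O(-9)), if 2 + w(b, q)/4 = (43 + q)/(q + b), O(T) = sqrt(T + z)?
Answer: 4*(sqrt(73) + 23*I)/(sqrt(73) - 10*I) ≈ -3.6301 + 6.5191*I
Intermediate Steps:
z = -64
x(p) = 2*p*(-4 + p) (x(p) = (2*p)*(-4 + p) = 2*p*(-4 + p))
O(T) = sqrt(-64 + T) (O(T) = sqrt(T - 64) = sqrt(-64 + T))
w(b, q) = -8 + 4*(43 + q)/(b + q) (w(b, q) = -8 + 4*((43 + q)/(q + b)) = -8 + 4*((43 + q)/(b + q)) = -8 + 4*(43 + q)/(b + q))
-w(x(-1), O(-9)) = -4*(43 - sqrt(-64 - 9) - 4*(-1)*(-4 - 1))/(2*(-1)*(-4 - 1) + sqrt(-64 - 9)) = -4*(43 - sqrt(-73) - 4*(-1)*(-5))/(2*(-1)*(-5) + sqrt(-73)) = -4*(43 - I*sqrt(73) - 2*10)/(10 + I*sqrt(73)) = -4*(43 - I*sqrt(73) - 20)/(10 + I*sqrt(73)) = -4*(23 - I*sqrt(73))/(10 + I*sqrt(73))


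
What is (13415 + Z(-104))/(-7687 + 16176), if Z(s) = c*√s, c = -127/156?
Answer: 13415/8489 - 127*I*√26/662142 ≈ 1.5803 - 0.000978*I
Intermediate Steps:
c = -127/156 (c = -127*1/156 = -127/156 ≈ -0.81410)
Z(s) = -127*√s/156
(13415 + Z(-104))/(-7687 + 16176) = (13415 - 127*I*√26/78)/(-7687 + 16176) = (13415 - 127*I*√26/78)/8489 = (13415 - 127*I*√26/78)*(1/8489) = 13415/8489 - 127*I*√26/662142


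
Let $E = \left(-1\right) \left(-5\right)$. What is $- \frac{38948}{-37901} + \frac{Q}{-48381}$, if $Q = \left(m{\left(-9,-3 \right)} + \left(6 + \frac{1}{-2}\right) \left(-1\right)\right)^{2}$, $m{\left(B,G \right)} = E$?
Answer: $\frac{7537334851}{7334753124} \approx 1.0276$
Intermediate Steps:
$E = 5$
$m{\left(B,G \right)} = 5$
$Q = \frac{1}{4}$ ($Q = \left(5 + \left(6 + \frac{1}{-2}\right) \left(-1\right)\right)^{2} = \left(5 + \left(6 - \frac{1}{2}\right) \left(-1\right)\right)^{2} = \left(5 + \frac{11}{2} \left(-1\right)\right)^{2} = \left(5 - \frac{11}{2}\right)^{2} = \left(- \frac{1}{2}\right)^{2} = \frac{1}{4} \approx 0.25$)
$- \frac{38948}{-37901} + \frac{Q}{-48381} = - \frac{38948}{-37901} + \frac{1}{4 \left(-48381\right)} = \left(-38948\right) \left(- \frac{1}{37901}\right) + \frac{1}{4} \left(- \frac{1}{48381}\right) = \frac{38948}{37901} - \frac{1}{193524} = \frac{7537334851}{7334753124}$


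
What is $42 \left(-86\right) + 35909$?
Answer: $32297$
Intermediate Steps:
$42 \left(-86\right) + 35909 = -3612 + 35909 = 32297$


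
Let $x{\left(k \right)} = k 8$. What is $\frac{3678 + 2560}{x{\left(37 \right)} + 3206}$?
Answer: $\frac{3119}{1751} \approx 1.7813$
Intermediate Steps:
$x{\left(k \right)} = 8 k$
$\frac{3678 + 2560}{x{\left(37 \right)} + 3206} = \frac{3678 + 2560}{8 \cdot 37 + 3206} = \frac{6238}{296 + 3206} = \frac{6238}{3502} = 6238 \cdot \frac{1}{3502} = \frac{3119}{1751}$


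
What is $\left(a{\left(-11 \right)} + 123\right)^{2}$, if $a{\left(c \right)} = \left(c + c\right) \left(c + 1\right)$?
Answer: $117649$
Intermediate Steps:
$a{\left(c \right)} = 2 c \left(1 + c\right)$
$\left(a{\left(-11 \right)} + 123\right)^{2} = \left(2 \left(-11\right) \left(1 - 11\right) + 123\right)^{2} = \left(2 \left(-11\right) \left(-10\right) + 123\right)^{2} = \left(220 + 123\right)^{2} = 343^{2} = 117649$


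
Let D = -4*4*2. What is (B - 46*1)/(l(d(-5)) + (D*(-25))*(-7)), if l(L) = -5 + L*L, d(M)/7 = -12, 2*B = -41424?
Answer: -20758/1451 ≈ -14.306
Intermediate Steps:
D = -32 (D = -16*2 = -32)
B = -20712 (B = (½)*(-41424) = -20712)
d(M) = -84 (d(M) = 7*(-12) = -84)
l(L) = -5 + L²
(B - 46*1)/(l(d(-5)) + (D*(-25))*(-7)) = (-20712 - 46*1)/((-5 + (-84)²) - 32*(-25)*(-7)) = (-20712 - 46)/((-5 + 7056) + 800*(-7)) = -20758/(7051 - 5600) = -20758/1451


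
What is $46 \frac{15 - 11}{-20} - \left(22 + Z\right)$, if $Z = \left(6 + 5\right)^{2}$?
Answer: $- \frac{761}{5} \approx -152.2$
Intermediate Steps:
$Z = 121$ ($Z = 11^{2} = 121$)
$46 \frac{15 - 11}{-20} - \left(22 + Z\right) = 46 \frac{15 - 11}{-20} - 143 = 46 \left(15 - 11\right) \left(- \frac{1}{20}\right) - 143 = 46 \cdot 4 \left(- \frac{1}{20}\right) - 143 = 46 \left(- \frac{1}{5}\right) - 143 = - \frac{46}{5} - 143 = - \frac{761}{5}$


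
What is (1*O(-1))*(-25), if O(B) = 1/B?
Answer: 25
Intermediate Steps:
O(B) = 1/B
(1*O(-1))*(-25) = (1/(-1))*(-25) = (1*(-1))*(-25) = -1*(-25) = 25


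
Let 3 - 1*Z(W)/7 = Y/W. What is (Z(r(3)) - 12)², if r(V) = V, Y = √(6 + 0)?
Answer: 341/3 - 42*√6 ≈ 10.788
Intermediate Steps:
Y = √6 ≈ 2.4495
Z(W) = 21 - 7*√6/W
(Z(r(3)) - 12)² = ((21 - 7*√6/3) - 12)² = (9 - 7*√6/3)²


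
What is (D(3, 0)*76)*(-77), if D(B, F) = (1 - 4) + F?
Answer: 17556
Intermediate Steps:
D(B, F) = -3 + F
(D(3, 0)*76)*(-77) = ((-3 + 0)*76)*(-77) = -3*76*(-77) = -228*(-77) = 17556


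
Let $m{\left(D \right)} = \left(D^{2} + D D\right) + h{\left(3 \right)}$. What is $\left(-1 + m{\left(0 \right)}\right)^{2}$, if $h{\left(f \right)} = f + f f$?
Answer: $121$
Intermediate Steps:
$h{\left(f \right)} = f + f^{2}$
$m{\left(D \right)} = 12 + 2 D^{2}$ ($m{\left(D \right)} = \left(D^{2} + D D\right) + 3 \left(1 + 3\right) = \left(D^{2} + D^{2}\right) + 3 \cdot 4 = 2 D^{2} + 12 = 12 + 2 D^{2}$)
$\left(-1 + m{\left(0 \right)}\right)^{2} = \left(-1 + \left(12 + 2 \cdot 0^{2}\right)\right)^{2} = \left(-1 + \left(12 + 2 \cdot 0\right)\right)^{2} = \left(-1 + \left(12 + 0\right)\right)^{2} = \left(-1 + 12\right)^{2} = 11^{2} = 121$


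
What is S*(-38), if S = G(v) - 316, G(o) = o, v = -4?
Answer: 12160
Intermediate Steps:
S = -320 (S = -4 - 316 = -320)
S*(-38) = -320*(-38) = 12160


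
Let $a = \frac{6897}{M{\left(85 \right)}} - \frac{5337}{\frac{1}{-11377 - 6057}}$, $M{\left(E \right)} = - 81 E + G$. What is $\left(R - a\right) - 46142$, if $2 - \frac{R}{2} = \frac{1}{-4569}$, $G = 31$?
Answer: $- \frac{2915243236846595}{31315926} \approx -9.3091 \cdot 10^{7}$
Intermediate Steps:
$M{\left(E \right)} = 31 - 81 E$ ($M{\left(E \right)} = - 81 E + 31 = 31 - 81 E$)
$a = \frac{637732191435}{6854}$ ($a = \frac{6897}{31 - 6885} - \frac{5337}{\frac{1}{-11377 - 6057}} = \frac{6897}{31 - 6885} - \frac{5337}{\frac{1}{-17434}} = \frac{6897}{-6854} - \frac{5337}{- \frac{1}{17434}} = 6897 \left(- \frac{1}{6854}\right) - -93045258 = - \frac{6897}{6854} + 93045258 = \frac{637732191435}{6854} \approx 9.3045 \cdot 10^{7}$)
$R = \frac{18278}{4569}$ ($R = 4 - \frac{2}{-4569} = 4 - - \frac{2}{4569} = 4 + \frac{2}{4569} = \frac{18278}{4569} \approx 4.0004$)
$\left(R - a\right) - 46142 = \left(\frac{18278}{4569} - \frac{637732191435}{6854}\right) - 46142 = - \frac{2913798257389103}{31315926} - 46142 = - \frac{2915243236846595}{31315926}$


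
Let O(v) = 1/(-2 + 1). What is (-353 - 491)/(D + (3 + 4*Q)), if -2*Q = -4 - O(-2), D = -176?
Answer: 844/167 ≈ 5.0539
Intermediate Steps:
O(v) = -1 (O(v) = 1/(-1) = -1)
Q = 3/2 (Q = -(-4 - 1*(-1))/2 = -(-4 + 1)/2 = -½*(-3) = 3/2 ≈ 1.5000)
(-353 - 491)/(D + (3 + 4*Q)) = (-353 - 491)/(-176 + (3 + 4*(3/2))) = -844/(-176 + (3 + 6)) = -844/(-176 + 9) = -844/(-167) = -844*(-1/167) = 844/167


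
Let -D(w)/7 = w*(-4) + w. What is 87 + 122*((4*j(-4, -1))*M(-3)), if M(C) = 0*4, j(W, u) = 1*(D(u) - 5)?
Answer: 87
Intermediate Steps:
D(w) = 21*w (D(w) = -7*(w*(-4) + w) = -7*(-4*w + w) = -(-21)*w = 21*w)
j(W, u) = -5 + 21*u (j(W, u) = 1*(21*u - 5) = 1*(-5 + 21*u) = -5 + 21*u)
M(C) = 0
87 + 122*((4*j(-4, -1))*M(-3)) = 87 + 122*((4*(-5 + 21*(-1)))*0) = 87 + 122*((4*(-5 - 21))*0) = 87 + 122*((4*(-26))*0) = 87 + 122*(-104*0) = 87 + 122*0 = 87 + 0 = 87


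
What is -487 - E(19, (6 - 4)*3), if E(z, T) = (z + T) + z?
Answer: -531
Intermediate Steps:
E(z, T) = T + 2*z (E(z, T) = (T + z) + z = T + 2*z)
-487 - E(19, (6 - 4)*3) = -487 - ((6 - 4)*3 + 2*19) = -487 - (2*3 + 38) = -487 - (6 + 38) = -487 - 1*44 = -487 - 44 = -531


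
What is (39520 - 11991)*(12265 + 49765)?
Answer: 1707623870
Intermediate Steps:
(39520 - 11991)*(12265 + 49765) = 27529*62030 = 1707623870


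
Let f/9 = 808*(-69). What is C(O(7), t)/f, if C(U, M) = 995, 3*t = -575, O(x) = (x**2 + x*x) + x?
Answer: -995/501768 ≈ -0.0019830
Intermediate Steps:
O(x) = x + 2*x**2 (O(x) = (x**2 + x**2) + x = 2*x**2 + x = x + 2*x**2)
t = -575/3 (t = (1/3)*(-575) = -575/3 ≈ -191.67)
f = -501768 (f = 9*(808*(-69)) = 9*(-55752) = -501768)
C(O(7), t)/f = 995/(-501768) = 995*(-1/501768) = -995/501768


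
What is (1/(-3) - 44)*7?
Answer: -931/3 ≈ -310.33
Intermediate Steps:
(1/(-3) - 44)*7 = (-⅓ - 44)*7 = -133/3*7 = -931/3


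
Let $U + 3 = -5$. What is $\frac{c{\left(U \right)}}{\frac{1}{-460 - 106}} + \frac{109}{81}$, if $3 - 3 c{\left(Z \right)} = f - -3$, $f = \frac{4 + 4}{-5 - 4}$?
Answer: $- \frac{13475}{81} \approx -166.36$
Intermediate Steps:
$U = -8$ ($U = -3 - 5 = -8$)
$f = - \frac{8}{9}$ ($f = \frac{8}{-9} = 8 \left(- \frac{1}{9}\right) = - \frac{8}{9} \approx -0.88889$)
$c{\left(Z \right)} = \frac{8}{27}$ ($c{\left(Z \right)} = 1 - \frac{- \frac{8}{9} - -3}{3} = 1 - \frac{- \frac{8}{9} + 3}{3} = 1 - \frac{19}{27} = \frac{8}{27}$)
$\frac{c{\left(U \right)}}{\frac{1}{-460 - 106}} + \frac{109}{81} = \frac{8}{27 \frac{1}{-460 - 106}} + \frac{109}{81} = \frac{8}{27 \frac{1}{-566}} + 109 \cdot \frac{1}{81} = \frac{8}{27 \left(- \frac{1}{566}\right)} + \frac{109}{81} = \frac{8}{27} \left(-566\right) + \frac{109}{81} = - \frac{4528}{27} + \frac{109}{81} = - \frac{13475}{81}$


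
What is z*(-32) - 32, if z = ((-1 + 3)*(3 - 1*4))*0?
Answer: -32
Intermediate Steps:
z = 0 (z = (2*(3 - 4))*0 = (2*(-1))*0 = -2*0 = 0)
z*(-32) - 32 = 0*(-32) - 32 = 0 - 32 = -32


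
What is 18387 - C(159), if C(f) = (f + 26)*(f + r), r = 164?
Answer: -41368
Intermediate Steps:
C(f) = (26 + f)*(164 + f) (C(f) = (f + 26)*(f + 164) = (26 + f)*(164 + f))
18387 - C(159) = 18387 - (4264 + 159² + 190*159) = 18387 - (4264 + 25281 + 30210) = 18387 - 1*59755 = 18387 - 59755 = -41368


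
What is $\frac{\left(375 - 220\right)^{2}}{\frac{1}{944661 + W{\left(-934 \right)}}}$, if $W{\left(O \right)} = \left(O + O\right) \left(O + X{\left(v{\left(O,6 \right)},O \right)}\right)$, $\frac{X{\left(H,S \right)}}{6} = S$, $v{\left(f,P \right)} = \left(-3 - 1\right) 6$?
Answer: $316112421125$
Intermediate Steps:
$v{\left(f,P \right)} = -24$ ($v{\left(f,P \right)} = \left(-4\right) 6 = -24$)
$X{\left(H,S \right)} = 6 S$
$W{\left(O \right)} = 14 O^{2}$ ($W{\left(O \right)} = \left(O + O\right) \left(O + 6 O\right) = 2 O 7 O = 14 O^{2}$)
$\frac{\left(375 - 220\right)^{2}}{\frac{1}{944661 + W{\left(-934 \right)}}} = \frac{\left(375 - 220\right)^{2}}{\frac{1}{944661 + 14 \left(-934\right)^{2}}} = \frac{155^{2}}{\frac{1}{944661 + 14 \cdot 872356}} = \frac{24025}{\frac{1}{944661 + 12212984}} = \frac{24025}{\frac{1}{13157645}} = 24025 \frac{1}{\frac{1}{13157645}} = 24025 \cdot 13157645 = 316112421125$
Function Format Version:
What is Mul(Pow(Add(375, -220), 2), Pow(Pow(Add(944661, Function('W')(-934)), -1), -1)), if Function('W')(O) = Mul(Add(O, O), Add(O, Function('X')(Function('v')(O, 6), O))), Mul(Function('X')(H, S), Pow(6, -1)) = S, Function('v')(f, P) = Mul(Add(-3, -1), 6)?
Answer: 316112421125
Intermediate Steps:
Function('v')(f, P) = -24 (Function('v')(f, P) = Mul(-4, 6) = -24)
Function('X')(H, S) = Mul(6, S)
Function('W')(O) = Mul(14, Pow(O, 2)) (Function('W')(O) = Mul(Add(O, O), Add(O, Mul(6, O))) = Mul(Mul(2, O), Mul(7, O)) = Mul(14, Pow(O, 2)))
Mul(Pow(Add(375, -220), 2), Pow(Pow(Add(944661, Function('W')(-934)), -1), -1)) = Mul(Pow(Add(375, -220), 2), Pow(Pow(Add(944661, Mul(14, Pow(-934, 2))), -1), -1)) = Mul(Pow(155, 2), Pow(Pow(Add(944661, Mul(14, 872356)), -1), -1)) = Mul(24025, Pow(Pow(Add(944661, 12212984), -1), -1)) = Mul(24025, Pow(Pow(13157645, -1), -1)) = Mul(24025, Pow(Rational(1, 13157645), -1)) = Mul(24025, 13157645) = 316112421125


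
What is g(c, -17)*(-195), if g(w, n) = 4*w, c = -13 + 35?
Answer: -17160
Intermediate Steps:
c = 22
g(c, -17)*(-195) = (4*22)*(-195) = 88*(-195) = -17160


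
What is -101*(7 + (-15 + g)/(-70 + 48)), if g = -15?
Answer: -9292/11 ≈ -844.73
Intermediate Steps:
-101*(7 + (-15 + g)/(-70 + 48)) = -101*(7 + (-15 - 15)/(-70 + 48)) = -101*(7 - 30/(-22)) = -101*(7 - 30*(-1/22)) = -101*(7 + 15/11) = -101*92/11 = -9292/11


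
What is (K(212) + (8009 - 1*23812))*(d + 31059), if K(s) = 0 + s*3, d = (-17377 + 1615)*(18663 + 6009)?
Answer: 5897672858835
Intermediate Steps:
d = -388880064 (d = -15762*24672 = -388880064)
K(s) = 3*s (K(s) = 0 + 3*s = 3*s)
(K(212) + (8009 - 1*23812))*(d + 31059) = (3*212 + (8009 - 1*23812))*(-388880064 + 31059) = (636 + (8009 - 23812))*(-388849005) = (636 - 15803)*(-388849005) = -15167*(-388849005) = 5897672858835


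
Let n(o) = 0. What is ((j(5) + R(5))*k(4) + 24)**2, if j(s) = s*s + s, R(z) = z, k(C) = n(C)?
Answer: 576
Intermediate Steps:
k(C) = 0
j(s) = s + s**2 (j(s) = s**2 + s = s + s**2)
((j(5) + R(5))*k(4) + 24)**2 = ((5*(1 + 5) + 5)*0 + 24)**2 = ((5*6 + 5)*0 + 24)**2 = ((30 + 5)*0 + 24)**2 = (35*0 + 24)**2 = (0 + 24)**2 = 24**2 = 576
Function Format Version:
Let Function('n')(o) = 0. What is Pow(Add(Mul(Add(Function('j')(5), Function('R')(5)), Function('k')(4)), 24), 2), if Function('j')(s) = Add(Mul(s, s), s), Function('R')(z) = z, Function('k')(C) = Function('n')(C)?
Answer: 576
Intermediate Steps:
Function('k')(C) = 0
Function('j')(s) = Add(s, Pow(s, 2)) (Function('j')(s) = Add(Pow(s, 2), s) = Add(s, Pow(s, 2)))
Pow(Add(Mul(Add(Function('j')(5), Function('R')(5)), Function('k')(4)), 24), 2) = Pow(Add(Mul(Add(Mul(5, Add(1, 5)), 5), 0), 24), 2) = Pow(Add(Mul(Add(Mul(5, 6), 5), 0), 24), 2) = Pow(Add(Mul(Add(30, 5), 0), 24), 2) = Pow(Add(Mul(35, 0), 24), 2) = Pow(Add(0, 24), 2) = Pow(24, 2) = 576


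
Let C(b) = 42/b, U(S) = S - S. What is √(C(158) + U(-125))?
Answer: √1659/79 ≈ 0.51558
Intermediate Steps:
U(S) = 0
√(C(158) + U(-125)) = √(42/158 + 0) = √(42*(1/158) + 0) = √(21/79 + 0) = √(21/79) = √1659/79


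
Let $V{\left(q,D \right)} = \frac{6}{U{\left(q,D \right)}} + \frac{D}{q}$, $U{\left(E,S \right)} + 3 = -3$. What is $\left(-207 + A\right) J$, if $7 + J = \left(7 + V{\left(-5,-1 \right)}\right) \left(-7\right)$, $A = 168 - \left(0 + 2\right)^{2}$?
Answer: $\frac{10836}{5} \approx 2167.2$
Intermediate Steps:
$U{\left(E,S \right)} = -6$ ($U{\left(E,S \right)} = -3 - 3 = -6$)
$A = 164$ ($A = 168 - 2^{2} = 168 - 4 = 164$)
$V{\left(q,D \right)} = -1 + \frac{D}{q}$ ($V{\left(q,D \right)} = \frac{6}{-6} + \frac{D}{q} = 6 \left(- \frac{1}{6}\right) + \frac{D}{q} = -1 + \frac{D}{q}$)
$J = - \frac{252}{5}$ ($J = -7 + \left(7 + \frac{-1 - -5}{-5}\right) \left(-7\right) = -7 + \left(7 - \frac{-1 + 5}{5}\right) \left(-7\right) = -7 + \left(7 - \frac{4}{5}\right) \left(-7\right) = -7 + \frac{31}{5} \left(-7\right) = -7 - \frac{217}{5} = - \frac{252}{5} \approx -50.4$)
$\left(-207 + A\right) J = \left(-207 + 164\right) \left(- \frac{252}{5}\right) = \left(-43\right) \left(- \frac{252}{5}\right) = \frac{10836}{5}$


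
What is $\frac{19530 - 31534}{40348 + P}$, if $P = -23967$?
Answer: $- \frac{12004}{16381} \approx -0.7328$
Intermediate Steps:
$\frac{19530 - 31534}{40348 + P} = \frac{19530 - 31534}{40348 - 23967} = - \frac{12004}{16381}$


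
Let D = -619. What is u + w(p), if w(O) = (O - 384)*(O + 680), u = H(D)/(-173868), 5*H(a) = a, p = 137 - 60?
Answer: -202033746041/869340 ≈ -2.3240e+5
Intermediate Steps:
p = 77
H(a) = a/5
u = 619/869340 (u = ((⅕)*(-619))/(-173868) = -619/5*(-1/173868) = 619/869340 ≈ 0.00071203)
w(O) = (-384 + O)*(680 + O)
u + w(p) = 619/869340 + (-261120 + 77² + 296*77) = 619/869340 + (-261120 + 5929 + 22792) = 619/869340 - 232399 = -202033746041/869340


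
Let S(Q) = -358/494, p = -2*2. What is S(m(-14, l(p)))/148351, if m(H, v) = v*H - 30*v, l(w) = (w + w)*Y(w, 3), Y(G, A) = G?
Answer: -179/36642697 ≈ -4.8850e-6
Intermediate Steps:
p = -4
l(w) = 2*w² (l(w) = (w + w)*w = (2*w)*w = 2*w²)
m(H, v) = -30*v + H*v (m(H, v) = H*v - 30*v = -30*v + H*v)
S(Q) = -179/247 (S(Q) = -358*1/494 = -179/247)
S(m(-14, l(p)))/148351 = -179/247/148351 = -179/247*1/148351 = -179/36642697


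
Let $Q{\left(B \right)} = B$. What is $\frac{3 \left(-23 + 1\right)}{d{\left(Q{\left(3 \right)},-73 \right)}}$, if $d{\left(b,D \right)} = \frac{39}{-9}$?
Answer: $\frac{198}{13} \approx 15.231$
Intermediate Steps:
$d{\left(b,D \right)} = - \frac{13}{3}$ ($d{\left(b,D \right)} = 39 \left(- \frac{1}{9}\right) = - \frac{13}{3}$)
$\frac{3 \left(-23 + 1\right)}{d{\left(Q{\left(3 \right)},-73 \right)}} = \frac{3 \left(-23 + 1\right)}{- \frac{13}{3}} = 3 \left(-22\right) \left(- \frac{3}{13}\right) = \left(-66\right) \left(- \frac{3}{13}\right) = \frac{198}{13}$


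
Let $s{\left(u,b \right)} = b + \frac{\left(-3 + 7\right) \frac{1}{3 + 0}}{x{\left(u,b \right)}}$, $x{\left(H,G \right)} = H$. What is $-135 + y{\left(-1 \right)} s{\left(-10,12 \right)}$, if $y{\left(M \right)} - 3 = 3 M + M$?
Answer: $- \frac{2203}{15} \approx -146.87$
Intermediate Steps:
$y{\left(M \right)} = 3 + 4 M$ ($y{\left(M \right)} = 3 + \left(3 M + M\right) = 3 + 4 M$)
$s{\left(u,b \right)} = b + \frac{4}{3 u}$ ($s{\left(u,b \right)} = b + \frac{\left(-3 + 7\right) \frac{1}{3 + 0}}{u} = b + \frac{4 \cdot \frac{1}{3}}{u} = b + \frac{4}{3 u}$)
$-135 + y{\left(-1 \right)} s{\left(-10,12 \right)} = -135 + \left(3 + 4 \left(-1\right)\right) \left(12 + \frac{4}{3 \left(-10\right)}\right) = -135 + \left(3 - 4\right) \left(12 + \frac{4}{3} \left(- \frac{1}{10}\right)\right) = -135 - \left(12 - \frac{2}{15}\right) = -135 - \frac{178}{15} = - \frac{2203}{15}$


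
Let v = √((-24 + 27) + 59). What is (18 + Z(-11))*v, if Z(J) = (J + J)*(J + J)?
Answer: 502*√62 ≈ 3952.8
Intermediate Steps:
Z(J) = 4*J² (Z(J) = (2*J)*(2*J) = 4*J²)
v = √62 (v = √(3 + 59) = √62 ≈ 7.8740)
(18 + Z(-11))*v = (18 + 4*(-11)²)*√62 = (18 + 4*121)*√62 = (18 + 484)*√62 = 502*√62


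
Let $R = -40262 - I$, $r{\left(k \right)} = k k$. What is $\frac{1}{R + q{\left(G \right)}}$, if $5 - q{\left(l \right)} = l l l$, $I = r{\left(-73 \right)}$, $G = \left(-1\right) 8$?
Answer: $- \frac{1}{45074} \approx -2.2186 \cdot 10^{-5}$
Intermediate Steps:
$r{\left(k \right)} = k^{2}$
$G = -8$
$I = 5329$ ($I = \left(-73\right)^{2} = 5329$)
$q{\left(l \right)} = 5 - l^{3}$ ($q{\left(l \right)} = 5 - l l l = 5 - l^{2} l = 5 - l^{3}$)
$R = -45591$ ($R = -40262 - 5329 = -45591$)
$\frac{1}{R + q{\left(G \right)}} = \frac{1}{-45591 + \left(5 - \left(-8\right)^{3}\right)} = \frac{1}{-45591 + \left(5 - -512\right)} = \frac{1}{-45591 + \left(5 + 512\right)} = \frac{1}{-45591 + 517} = \frac{1}{-45074} = - \frac{1}{45074}$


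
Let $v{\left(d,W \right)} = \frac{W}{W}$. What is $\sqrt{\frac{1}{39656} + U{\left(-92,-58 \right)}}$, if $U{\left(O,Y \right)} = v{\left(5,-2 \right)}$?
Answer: $\frac{\sqrt{393159498}}{19828} \approx 1.0$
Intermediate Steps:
$v{\left(d,W \right)} = 1$
$U{\left(O,Y \right)} = 1$
$\sqrt{\frac{1}{39656} + U{\left(-92,-58 \right)}} = \sqrt{\frac{1}{39656} + 1} = \sqrt{\frac{39657}{39656}} = \frac{\sqrt{393159498}}{19828}$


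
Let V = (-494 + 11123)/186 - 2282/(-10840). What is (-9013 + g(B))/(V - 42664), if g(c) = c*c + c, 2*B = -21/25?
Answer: 189300648709/894846047375 ≈ 0.21155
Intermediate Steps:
B = -21/50 (B = (-21/25)/2 = (-21*1/25)/2 = (½)*(-21/25) = -21/50 ≈ -0.42000)
g(c) = c + c² (g(c) = c² + c = c + c²)
V = 9636901/168020 (V = 10629*(1/186) - 2282*(-1/10840) = 3543/62 + 1141/5420 = 9636901/168020 ≈ 57.356)
(-9013 + g(B))/(V - 42664) = (-9013 - 21*(1 - 21/50)/50)/(9636901/168020 - 42664) = (-9013 - 21/50*29/50)/(-7158768379/168020) = (-9013 - 609/2500)*(-168020/7158768379) = -22533109/2500*(-168020/7158768379) = 189300648709/894846047375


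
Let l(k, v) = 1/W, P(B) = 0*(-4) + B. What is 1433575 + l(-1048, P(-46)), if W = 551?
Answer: 789899826/551 ≈ 1.4336e+6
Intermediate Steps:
P(B) = B (P(B) = 0 + B = B)
l(k, v) = 1/551
1433575 + l(-1048, P(-46)) = 1433575 + 1/551 = 789899826/551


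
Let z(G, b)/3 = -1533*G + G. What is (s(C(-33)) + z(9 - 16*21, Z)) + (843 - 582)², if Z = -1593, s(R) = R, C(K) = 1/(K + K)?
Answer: 103686857/66 ≈ 1.5710e+6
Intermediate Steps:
C(K) = 1/(2*K)
z(G, b) = -4596*G (z(G, b) = 3*(-1533*G + G) = 3*(-1532*G) = -4596*G)
(s(C(-33)) + z(9 - 16*21, Z)) + (843 - 582)² = ((½)/(-33) - 4596*(9 - 16*21)) + (843 - 582)² = ((½)*(-1/33) - 4596*(9 - 336)) + 261² = (-1/66 - 4596*(-327)) + 68121 = (-1/66 + 1502892) + 68121 = 99190871/66 + 68121 = 103686857/66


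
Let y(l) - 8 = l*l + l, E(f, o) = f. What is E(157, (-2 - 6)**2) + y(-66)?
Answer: 4455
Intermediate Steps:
y(l) = 8 + l + l**2 (y(l) = 8 + (l*l + l) = 8 + (l**2 + l) = 8 + (l + l**2) = 8 + l + l**2)
E(157, (-2 - 6)**2) + y(-66) = 157 + (8 - 66 + (-66)**2) = 157 + (8 - 66 + 4356) = 157 + 4298 = 4455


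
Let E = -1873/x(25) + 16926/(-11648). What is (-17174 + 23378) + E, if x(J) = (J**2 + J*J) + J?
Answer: 506007953/81600 ≈ 6201.1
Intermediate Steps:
x(J) = J + 2*J**2 (x(J) = (J**2 + J**2) + J = 2*J**2 + J = J + 2*J**2)
E = -238447/81600 (E = -1873*1/(25*(1 + 2*25)) + 16926/(-11648) = -1873*1/(25*(1 + 50)) + 16926*(-1/11648) = -1873/(25*51) - 93/64 = -1873/1275 - 93/64 = -238447/81600 ≈ -2.9221)
(-17174 + 23378) + E = (-17174 + 23378) - 238447/81600 = 6204 - 238447/81600 = 506007953/81600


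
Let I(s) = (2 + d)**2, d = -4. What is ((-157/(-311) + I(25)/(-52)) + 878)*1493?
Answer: 5302365612/4043 ≈ 1.3115e+6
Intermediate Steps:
I(s) = 4 (I(s) = (2 - 4)**2 = (-2)**2 = 4)
((-157/(-311) + I(25)/(-52)) + 878)*1493 = ((-157/(-311) + 4/(-52)) + 878)*1493 = ((-157*(-1/311) + 4*(-1/52)) + 878)*1493 = ((157/311 - 1/13) + 878)*1493 = (1730/4043 + 878)*1493 = (3551484/4043)*1493 = 5302365612/4043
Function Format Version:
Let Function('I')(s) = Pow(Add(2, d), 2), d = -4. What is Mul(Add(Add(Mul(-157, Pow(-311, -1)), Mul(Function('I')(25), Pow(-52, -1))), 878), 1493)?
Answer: Rational(5302365612, 4043) ≈ 1.3115e+6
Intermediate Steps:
Function('I')(s) = 4 (Function('I')(s) = Pow(Add(2, -4), 2) = Pow(-2, 2) = 4)
Mul(Add(Add(Mul(-157, Pow(-311, -1)), Mul(Function('I')(25), Pow(-52, -1))), 878), 1493) = Mul(Add(Add(Mul(-157, Pow(-311, -1)), Mul(4, Pow(-52, -1))), 878), 1493) = Mul(Add(Add(Mul(-157, Rational(-1, 311)), Mul(4, Rational(-1, 52))), 878), 1493) = Mul(Add(Add(Rational(157, 311), Rational(-1, 13)), 878), 1493) = Mul(Add(Rational(1730, 4043), 878), 1493) = Mul(Rational(3551484, 4043), 1493) = Rational(5302365612, 4043)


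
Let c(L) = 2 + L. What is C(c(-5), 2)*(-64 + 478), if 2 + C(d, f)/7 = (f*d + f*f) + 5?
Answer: 2898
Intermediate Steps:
C(d, f) = 21 + 7*f² + 7*d*f (C(d, f) = -14 + 7*((f*d + f*f) + 5) = -14 + 7*((d*f + f²) + 5) = -14 + 7*((f² + d*f) + 5) = -14 + 7*(5 + f² + d*f) = -14 + (35 + 7*f² + 7*d*f) = 21 + 7*f² + 7*d*f)
C(c(-5), 2)*(-64 + 478) = (21 + 7*2² + 7*(2 - 5)*2)*(-64 + 478) = (21 + 7*4 + 7*(-3)*2)*414 = (21 + 28 - 42)*414 = 7*414 = 2898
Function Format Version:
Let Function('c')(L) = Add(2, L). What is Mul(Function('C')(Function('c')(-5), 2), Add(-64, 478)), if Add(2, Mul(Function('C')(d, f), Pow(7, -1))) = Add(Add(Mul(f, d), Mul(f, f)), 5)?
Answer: 2898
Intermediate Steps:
Function('C')(d, f) = Add(21, Mul(7, Pow(f, 2)), Mul(7, d, f)) (Function('C')(d, f) = Add(-14, Mul(7, Add(Add(Mul(f, d), Mul(f, f)), 5))) = Add(-14, Mul(7, Add(Add(Mul(d, f), Pow(f, 2)), 5))) = Add(-14, Mul(7, Add(Add(Pow(f, 2), Mul(d, f)), 5))) = Add(-14, Mul(7, Add(5, Pow(f, 2), Mul(d, f)))) = Add(-14, Add(35, Mul(7, Pow(f, 2)), Mul(7, d, f))) = Add(21, Mul(7, Pow(f, 2)), Mul(7, d, f)))
Mul(Function('C')(Function('c')(-5), 2), Add(-64, 478)) = Mul(Add(21, Mul(7, Pow(2, 2)), Mul(7, Add(2, -5), 2)), Add(-64, 478)) = Mul(Add(21, Mul(7, 4), Mul(7, -3, 2)), 414) = Mul(Add(21, 28, -42), 414) = Mul(7, 414) = 2898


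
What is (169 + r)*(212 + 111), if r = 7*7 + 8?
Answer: 72998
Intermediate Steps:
r = 57 (r = 49 + 8 = 57)
(169 + r)*(212 + 111) = (169 + 57)*(212 + 111) = 226*323 = 72998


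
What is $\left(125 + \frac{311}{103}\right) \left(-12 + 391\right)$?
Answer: $\frac{4997494}{103} \approx 48519.0$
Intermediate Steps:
$\left(125 + \frac{311}{103}\right) \left(-12 + 391\right) = \left(125 + 311 \cdot \frac{1}{103}\right) 379 = \left(125 + \frac{311}{103}\right) 379 = \frac{13186}{103} \cdot 379 = \frac{4997494}{103}$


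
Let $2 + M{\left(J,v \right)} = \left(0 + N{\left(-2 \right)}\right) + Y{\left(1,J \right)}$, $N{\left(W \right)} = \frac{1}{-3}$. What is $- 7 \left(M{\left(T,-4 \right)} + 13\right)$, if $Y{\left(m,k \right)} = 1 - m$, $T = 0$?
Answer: $- \frac{224}{3} \approx -74.667$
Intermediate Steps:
$N{\left(W \right)} = - \frac{1}{3}$
$M{\left(J,v \right)} = - \frac{7}{3}$ ($M{\left(J,v \right)} = -2 + \left(\left(0 - \frac{1}{3}\right) + \left(1 - 1\right)\right) = -2 + \left(- \frac{1}{3} + \left(1 - 1\right)\right) = -2 + \left(- \frac{1}{3} + 0\right) = -2 - \frac{1}{3} = - \frac{7}{3}$)
$- 7 \left(M{\left(T,-4 \right)} + 13\right) = - 7 \left(- \frac{7}{3} + 13\right) = \left(-7\right) \frac{32}{3} = - \frac{224}{3}$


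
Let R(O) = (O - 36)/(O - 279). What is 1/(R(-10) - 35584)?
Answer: -289/10283730 ≈ -2.8103e-5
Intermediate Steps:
R(O) = (-36 + O)/(-279 + O)
1/(R(-10) - 35584) = 1/((-36 - 10)/(-279 - 10) - 35584) = 1/(-46/(-289) - 35584) = 1/(-1/289*(-46) - 35584) = 1/(46/289 - 35584) = 1/(-10283730/289) = -289/10283730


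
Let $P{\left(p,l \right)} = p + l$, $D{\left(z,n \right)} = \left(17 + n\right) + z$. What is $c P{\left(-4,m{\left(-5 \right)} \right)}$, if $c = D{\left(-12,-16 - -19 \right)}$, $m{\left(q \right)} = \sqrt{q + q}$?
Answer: $-32 + 8 i \sqrt{10} \approx -32.0 + 25.298 i$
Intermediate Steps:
$m{\left(q \right)} = \sqrt{2} \sqrt{q}$ ($m{\left(q \right)} = \sqrt{2 q} = \sqrt{2} \sqrt{q}$)
$D{\left(z,n \right)} = 17 + n + z$
$P{\left(p,l \right)} = l + p$
$c = 8$ ($c = 17 - -3 - 12 = 17 + \left(-16 + 19\right) - 12 = 17 + 3 - 12 = 8$)
$c P{\left(-4,m{\left(-5 \right)} \right)} = 8 \left(\sqrt{2} \sqrt{-5} - 4\right) = 8 \left(\sqrt{2} i \sqrt{5} - 4\right) = 8 \left(i \sqrt{10} - 4\right) = 8 \left(-4 + i \sqrt{10}\right) = -32 + 8 i \sqrt{10}$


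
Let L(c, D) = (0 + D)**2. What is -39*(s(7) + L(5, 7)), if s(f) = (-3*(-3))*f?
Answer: -4368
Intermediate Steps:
s(f) = 9*f
L(c, D) = D**2
-39*(s(7) + L(5, 7)) = -39*(9*7 + 7**2) = -39*(63 + 49) = -39*112 = -4368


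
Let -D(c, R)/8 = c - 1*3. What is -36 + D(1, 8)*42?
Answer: 636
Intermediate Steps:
D(c, R) = 24 - 8*c (D(c, R) = -8*(c - 1*3) = -8*(c - 3) = -8*(-3 + c) = 24 - 8*c)
-36 + D(1, 8)*42 = -36 + (24 - 8*1)*42 = -36 + (24 - 8)*42 = -36 + 16*42 = -36 + 672 = 636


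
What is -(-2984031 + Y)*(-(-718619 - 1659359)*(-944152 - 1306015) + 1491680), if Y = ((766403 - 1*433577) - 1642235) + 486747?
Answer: -20369028509607213678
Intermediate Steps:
Y = -822662 (Y = ((766403 - 433577) - 1642235) + 486747 = (332826 - 1642235) + 486747 = -1309409 + 486747 = -822662)
-(-2984031 + Y)*(-(-718619 - 1659359)*(-944152 - 1306015) + 1491680) = -(-2984031 - 822662)*(-(-718619 - 1659359)*(-944152 - 1306015) + 1491680) = -(-3806693)*(-(-2377978)*(-2250167) + 1491680) = -(-3806693)*(-1*5350847622326 + 1491680) = -(-3806693)*(-5350847622326 + 1491680) = -(-3806693)*(-5350846130646) = -1*20369028509607213678 = -20369028509607213678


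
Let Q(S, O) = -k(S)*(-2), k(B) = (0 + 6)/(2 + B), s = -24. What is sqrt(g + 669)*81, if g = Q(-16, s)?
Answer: 81*sqrt(32739)/7 ≈ 2093.7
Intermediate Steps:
k(B) = 6/(2 + B)
Q(S, O) = 12/(2 + S) (Q(S, O) = -6/(2 + S)*(-2) = 12/(2 + S))
g = -6/7 (g = 12/(2 - 16) = 12/(-14) = 12*(-1/14) = -6/7 ≈ -0.85714)
sqrt(g + 669)*81 = sqrt(-6/7 + 669)*81 = sqrt(4677/7)*81 = (sqrt(32739)/7)*81 = 81*sqrt(32739)/7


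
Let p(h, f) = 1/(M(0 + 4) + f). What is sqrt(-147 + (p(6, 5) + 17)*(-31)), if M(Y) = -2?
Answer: I*sqrt(6159)/3 ≈ 26.16*I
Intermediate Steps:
p(h, f) = 1/(-2 + f)
sqrt(-147 + (p(6, 5) + 17)*(-31)) = sqrt(-147 + (1/(-2 + 5) + 17)*(-31)) = sqrt(-147 + (1/3 + 17)*(-31)) = sqrt(-147 + (52/3)*(-31)) = sqrt(-147 - 1612/3) = sqrt(-2053/3) = I*sqrt(6159)/3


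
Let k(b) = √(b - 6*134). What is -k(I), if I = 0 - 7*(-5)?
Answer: -I*√769 ≈ -27.731*I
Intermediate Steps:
I = 35 (I = 0 + 35 = 35)
k(b) = √(-804 + b) (k(b) = √(b - 804) = √(-804 + b))
-k(I) = -√(-804 + 35) = -√(-769) = -I*√769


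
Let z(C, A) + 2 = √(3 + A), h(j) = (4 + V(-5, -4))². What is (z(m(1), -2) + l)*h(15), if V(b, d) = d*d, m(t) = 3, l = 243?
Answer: 96800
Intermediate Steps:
V(b, d) = d²
h(j) = 400 (h(j) = (4 + (-4)²)² = (4 + 16)² = 20² = 400)
z(C, A) = -2 + √(3 + A)
(z(m(1), -2) + l)*h(15) = ((-2 + √(3 - 2)) + 243)*400 = ((-2 + √1) + 243)*400 = ((-2 + 1) + 243)*400 = (-1 + 243)*400 = 242*400 = 96800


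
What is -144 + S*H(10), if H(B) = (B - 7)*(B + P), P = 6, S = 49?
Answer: 2208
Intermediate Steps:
H(B) = (-7 + B)*(6 + B) (H(B) = (B - 7)*(B + 6) = (-7 + B)*(6 + B))
-144 + S*H(10) = -144 + 49*(-42 + 10² - 1*10) = -144 + 49*(-42 + 100 - 10) = -144 + 49*48 = -144 + 2352 = 2208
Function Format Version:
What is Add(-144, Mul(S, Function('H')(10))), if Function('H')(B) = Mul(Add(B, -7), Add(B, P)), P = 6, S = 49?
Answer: 2208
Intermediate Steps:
Function('H')(B) = Mul(Add(-7, B), Add(6, B)) (Function('H')(B) = Mul(Add(B, -7), Add(B, 6)) = Mul(Add(-7, B), Add(6, B)))
Add(-144, Mul(S, Function('H')(10))) = Add(-144, Mul(49, Add(-42, Pow(10, 2), Mul(-1, 10)))) = Add(-144, Mul(49, Add(-42, 100, -10))) = Add(-144, Mul(49, 48)) = Add(-144, 2352) = 2208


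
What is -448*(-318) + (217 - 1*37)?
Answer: 142644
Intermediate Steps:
-448*(-318) + (217 - 1*37) = 142464 + (217 - 37) = 142464 + 180 = 142644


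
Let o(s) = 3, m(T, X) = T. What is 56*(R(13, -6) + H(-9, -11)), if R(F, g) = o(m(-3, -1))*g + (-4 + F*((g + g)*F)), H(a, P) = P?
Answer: -115416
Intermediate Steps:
R(F, g) = -4 + 3*g + 2*g*F² (R(F, g) = 3*g + (-4 + F*((g + g)*F)) = 3*g + (-4 + F*((2*g)*F)) = 3*g + (-4 + F*(2*F*g)) = 3*g + (-4 + 2*g*F²) = -4 + 3*g + 2*g*F²)
56*(R(13, -6) + H(-9, -11)) = 56*((-4 + 3*(-6) + 2*(-6)*13²) - 11) = 56*((-4 - 18 + 2*(-6)*169) - 11) = 56*((-4 - 18 - 2028) - 11) = 56*(-2050 - 11) = 56*(-2061) = -115416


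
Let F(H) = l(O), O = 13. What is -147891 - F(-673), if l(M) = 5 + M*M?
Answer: -148065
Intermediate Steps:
l(M) = 5 + M²
F(H) = 174 (F(H) = 5 + 13² = 5 + 169 = 174)
-147891 - F(-673) = -147891 - 1*174 = -147891 - 174 = -148065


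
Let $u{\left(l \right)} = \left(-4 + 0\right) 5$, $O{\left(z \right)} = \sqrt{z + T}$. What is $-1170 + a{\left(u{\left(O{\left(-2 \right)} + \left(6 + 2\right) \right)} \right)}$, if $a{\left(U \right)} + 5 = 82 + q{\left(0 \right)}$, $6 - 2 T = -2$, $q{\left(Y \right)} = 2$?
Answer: $-1091$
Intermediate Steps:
$T = 4$ ($T = 3 - -1 = 3 + 1 = 4$)
$O{\left(z \right)} = \sqrt{4 + z}$ ($O{\left(z \right)} = \sqrt{z + 4} = \sqrt{4 + z}$)
$u{\left(l \right)} = -20$ ($u{\left(l \right)} = \left(-4\right) 5 = -20$)
$a{\left(U \right)} = 79$ ($a{\left(U \right)} = -5 + \left(82 + 2\right) = -5 + 84 = 79$)
$-1170 + a{\left(u{\left(O{\left(-2 \right)} + \left(6 + 2\right) \right)} \right)} = -1170 + 79 = -1091$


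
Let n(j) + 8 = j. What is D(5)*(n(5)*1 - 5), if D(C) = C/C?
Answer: -8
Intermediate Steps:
n(j) = -8 + j
D(C) = 1
D(5)*(n(5)*1 - 5) = 1*((-8 + 5)*1 - 5) = 1*(-3*1 - 5) = 1*(-3 - 5) = 1*(-8) = -8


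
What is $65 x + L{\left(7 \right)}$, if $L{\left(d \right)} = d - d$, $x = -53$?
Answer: $-3445$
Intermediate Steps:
$L{\left(d \right)} = 0$
$65 x + L{\left(7 \right)} = 65 \left(-53\right) + 0 = -3445 + 0 = -3445$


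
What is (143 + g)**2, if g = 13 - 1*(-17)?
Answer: 29929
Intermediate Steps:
g = 30 (g = 13 + 17 = 30)
(143 + g)**2 = (143 + 30)**2 = 173**2 = 29929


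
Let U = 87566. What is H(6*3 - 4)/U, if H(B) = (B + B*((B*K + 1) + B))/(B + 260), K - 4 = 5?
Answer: 497/5998271 ≈ 8.2857e-5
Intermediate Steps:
K = 9 (K = 4 + 5 = 9)
H(B) = (B + B*(1 + 10*B))/(260 + B) (H(B) = (B + B*((B*9 + 1) + B))/(B + 260) = (B + B*((9*B + 1) + B))/(260 + B) = (B + B*((1 + 9*B) + B))/(260 + B) = (B + B*(1 + 10*B))/(260 + B))
H(6*3 - 4)/U = (2*(6*3 - 4)*(1 + 5*(6*3 - 4))/(260 + (6*3 - 4)))/87566 = (2*(18 - 4)*(1 + 5*(18 - 4))/(260 + (18 - 4)))*(1/87566) = (2*14*(1 + 5*14)/(260 + 14))*(1/87566) = (2*14*(1 + 70)/274)*(1/87566) = (2*14*(1/274)*71)*(1/87566) = (994/137)*(1/87566) = 497/5998271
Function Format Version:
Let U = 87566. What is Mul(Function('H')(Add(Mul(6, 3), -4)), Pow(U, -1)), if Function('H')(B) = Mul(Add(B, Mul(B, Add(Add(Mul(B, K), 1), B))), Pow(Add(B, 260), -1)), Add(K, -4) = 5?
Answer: Rational(497, 5998271) ≈ 8.2857e-5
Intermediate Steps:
K = 9 (K = Add(4, 5) = 9)
Function('H')(B) = Mul(Pow(Add(260, B), -1), Add(B, Mul(B, Add(1, Mul(10, B))))) (Function('H')(B) = Mul(Add(B, Mul(B, Add(Add(Mul(B, 9), 1), B))), Pow(Add(B, 260), -1)) = Mul(Add(B, Mul(B, Add(Add(Mul(9, B), 1), B))), Pow(Add(260, B), -1)) = Mul(Add(B, Mul(B, Add(Add(1, Mul(9, B)), B))), Pow(Add(260, B), -1)) = Mul(Add(B, Mul(B, Add(1, Mul(10, B)))), Pow(Add(260, B), -1)) = Mul(Pow(Add(260, B), -1), Add(B, Mul(B, Add(1, Mul(10, B))))))
Mul(Function('H')(Add(Mul(6, 3), -4)), Pow(U, -1)) = Mul(Mul(2, Add(Mul(6, 3), -4), Pow(Add(260, Add(Mul(6, 3), -4)), -1), Add(1, Mul(5, Add(Mul(6, 3), -4)))), Pow(87566, -1)) = Mul(Mul(2, Add(18, -4), Pow(Add(260, Add(18, -4)), -1), Add(1, Mul(5, Add(18, -4)))), Rational(1, 87566)) = Mul(Mul(2, 14, Pow(Add(260, 14), -1), Add(1, Mul(5, 14))), Rational(1, 87566)) = Mul(Mul(2, 14, Pow(274, -1), Add(1, 70)), Rational(1, 87566)) = Mul(Mul(2, 14, Rational(1, 274), 71), Rational(1, 87566)) = Mul(Rational(994, 137), Rational(1, 87566)) = Rational(497, 5998271)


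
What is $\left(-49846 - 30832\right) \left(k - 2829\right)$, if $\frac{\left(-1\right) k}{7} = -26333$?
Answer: $-14643218356$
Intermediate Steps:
$k = 184331$ ($k = \left(-7\right) \left(-26333\right) = 184331$)
$\left(-49846 - 30832\right) \left(k - 2829\right) = \left(-49846 - 30832\right) \left(184331 - 2829\right) = \left(-80678\right) 181502 = -14643218356$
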